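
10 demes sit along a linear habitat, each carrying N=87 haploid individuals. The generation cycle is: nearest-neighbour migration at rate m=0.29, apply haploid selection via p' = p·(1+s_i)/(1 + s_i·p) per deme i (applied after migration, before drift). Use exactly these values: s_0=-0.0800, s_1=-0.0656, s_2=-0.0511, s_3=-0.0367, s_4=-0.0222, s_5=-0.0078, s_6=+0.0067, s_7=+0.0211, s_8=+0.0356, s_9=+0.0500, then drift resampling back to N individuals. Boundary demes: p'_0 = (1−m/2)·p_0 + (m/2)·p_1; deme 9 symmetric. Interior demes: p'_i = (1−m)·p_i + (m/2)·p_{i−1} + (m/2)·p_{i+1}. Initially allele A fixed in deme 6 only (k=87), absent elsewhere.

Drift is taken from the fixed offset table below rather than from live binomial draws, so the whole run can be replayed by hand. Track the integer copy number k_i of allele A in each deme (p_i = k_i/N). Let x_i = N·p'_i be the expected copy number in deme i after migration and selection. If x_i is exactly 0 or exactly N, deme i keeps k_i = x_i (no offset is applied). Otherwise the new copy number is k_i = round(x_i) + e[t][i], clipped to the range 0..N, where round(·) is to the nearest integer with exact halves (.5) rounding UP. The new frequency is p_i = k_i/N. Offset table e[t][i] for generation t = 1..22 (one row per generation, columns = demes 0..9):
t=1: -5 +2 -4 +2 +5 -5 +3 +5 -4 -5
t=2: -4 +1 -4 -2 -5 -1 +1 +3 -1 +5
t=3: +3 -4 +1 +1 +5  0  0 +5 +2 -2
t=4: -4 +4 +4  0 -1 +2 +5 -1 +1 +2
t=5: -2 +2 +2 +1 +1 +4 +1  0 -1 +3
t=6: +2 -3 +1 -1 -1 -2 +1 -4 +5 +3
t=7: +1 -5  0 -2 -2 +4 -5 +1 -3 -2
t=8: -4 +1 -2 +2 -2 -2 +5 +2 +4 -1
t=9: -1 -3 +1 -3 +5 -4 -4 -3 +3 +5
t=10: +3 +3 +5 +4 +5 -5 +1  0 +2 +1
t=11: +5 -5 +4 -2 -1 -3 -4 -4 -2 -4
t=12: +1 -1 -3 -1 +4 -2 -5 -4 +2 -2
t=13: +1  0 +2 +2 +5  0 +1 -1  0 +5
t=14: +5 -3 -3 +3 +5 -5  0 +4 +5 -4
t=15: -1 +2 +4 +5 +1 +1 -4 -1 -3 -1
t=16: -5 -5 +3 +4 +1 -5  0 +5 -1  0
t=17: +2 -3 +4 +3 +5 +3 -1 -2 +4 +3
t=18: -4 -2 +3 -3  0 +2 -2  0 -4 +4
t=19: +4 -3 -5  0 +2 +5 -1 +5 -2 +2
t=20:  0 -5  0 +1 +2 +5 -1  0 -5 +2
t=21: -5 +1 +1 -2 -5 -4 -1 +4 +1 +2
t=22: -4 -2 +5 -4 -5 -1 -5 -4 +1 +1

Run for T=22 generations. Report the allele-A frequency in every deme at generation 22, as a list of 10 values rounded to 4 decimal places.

[0.0000, 0.0115, 0.1494, 0.1034, 0.1264, 0.1954, 0.1609, 0.2529, 0.3333, 0.4253]

t=0: k=[0 0 0 0 0 0 87 0 0 0]
t=1: x=[0.0000 0.0000 0.0000 0.0000 0.0000 12.5308 61.8895 12.8419 0.0000 0.0000] k=[0 0 0 0 0 8 65 18 0 0]
t=2: x=[0.0000 0.0000 0.0000 0.0000 1.1346 15.0075 50.0620 22.5521 2.7000 0.0000] k=[0 0 0 0 0 14 51 26 2 0]
t=3: x=[0.0000 0.0000 0.0000 0.0000 1.9860 17.2266 42.1551 26.5284 5.3634 0.3044] k=[0 0 0 0 7 17 42 32 7 0]
t=4: x=[0.0000 0.0000 0.0000 0.9782 7.2838 19.0582 37.0670 30.2356 9.9131 1.0651] k=[0 0 0 1 6 21 42 29 11 3]
t=5: x=[0.0000 0.0000 0.1376 1.5230 7.2985 21.7420 37.2121 28.6750 12.8279 4.3576] k=[0 0 2 3 8 26 38 29 12 7]
t=6: x=[0.0000 0.2710 1.7621 3.4538 9.6900 24.9903 35.0947 28.2368 14.1496 8.0754] k=[0 0 3 2 9 23 36 24 19 11]
t=7: x=[0.0000 0.4066 2.2996 3.0481 9.8178 22.7233 32.5109 25.3888 19.0810 12.6794] k=[0 0 2 1 8 27 28 26 16 11]
t=8: x=[0.0000 0.2710 1.4864 2.0826 9.5475 24.2528 27.6909 25.2122 17.2027 12.2288] k=[0 1 0 4 8 22 33 27 21 11]
t=9: x=[0.1334 0.6638 0.6882 3.8597 9.2625 21.4382 30.6675 27.3903 20.9717 12.9796] k=[0 0 2 1 14 17 27 24 24 18]
t=10: x=[0.0000 0.2710 1.4864 2.9225 12.3108 17.9034 25.2345 24.8036 23.7288 19.6009] k=[0 3 6 7 17 13 26 25 26 21]
t=11: x=[0.4004 2.8096 5.4365 8.0283 14.6938 15.3657 24.0861 25.6662 25.7597 22.5299] k=[5 0 9 6 14 12 20 22 24 19]
t=12: x=[3.9485 1.8997 6.9185 7.3398 12.3108 13.3612 19.2298 22.3450 23.5815 20.4791] k=[5 1 4 6 16 11 14 18 26 18]
t=13: x=[4.0830 1.8857 3.6663 6.9181 13.5659 12.0783 14.2243 18.8869 24.2877 19.8989] k=[5 2 6 9 19 12 15 18 24 25]
t=14: x=[4.2175 2.8236 5.5750 9.6884 16.2364 13.3612 15.0831 18.7402 23.8762 25.7302] k=[9 0 3 13 21 8 15 23 29 22]
t=15: x=[7.1298 1.6280 3.8188 12.3095 17.6372 10.8256 15.2287 23.0622 27.7722 23.8503] k=[6 4 8 17 19 12 11 22 25 23]
t=16: x=[5.2809 4.5673 8.3218 15.5029 17.3806 12.7844 12.8128 21.1727 24.8919 24.1315] k=[0 0 11 20 18 8 13 26 24 24]
t=17: x=[0.0000 1.4922 10.2271 17.8683 16.5372 10.1049 14.2393 24.1879 24.9072 24.8571] k=[0 0 14 21 22 13 13 22 29 28]
t=18: x=[0.0000 1.8997 12.4162 19.5573 20.1997 14.2116 14.3850 22.0520 28.5064 29.0818] k=[0 0 15 17 20 16 12 22 25 33]
t=19: x=[0.0000 2.0357 12.5414 16.6361 18.6539 15.8980 14.1088 21.3193 26.3633 32.8312] k=[0 0 8 17 21 21 13 26 24 35]
t=20: x=[0.0000 1.0849 7.7659 15.7861 20.0713 19.7203 16.1326 24.1879 26.5255 34.4145] k=[0 0 8 17 22 25 15 24 22 36]
t=21: x=[0.0000 1.0849 7.7659 15.9277 21.3463 22.9823 17.8496 22.7541 24.9376 34.9855] k=[0 2 9 14 16 19 17 27 26 37]
t=22: x=[0.2669 2.5515 8.3074 13.1424 15.8519 18.1622 18.8384 25.7822 28.4051 36.4339] k=[0 1 13 9 11 17 14 22 29 37]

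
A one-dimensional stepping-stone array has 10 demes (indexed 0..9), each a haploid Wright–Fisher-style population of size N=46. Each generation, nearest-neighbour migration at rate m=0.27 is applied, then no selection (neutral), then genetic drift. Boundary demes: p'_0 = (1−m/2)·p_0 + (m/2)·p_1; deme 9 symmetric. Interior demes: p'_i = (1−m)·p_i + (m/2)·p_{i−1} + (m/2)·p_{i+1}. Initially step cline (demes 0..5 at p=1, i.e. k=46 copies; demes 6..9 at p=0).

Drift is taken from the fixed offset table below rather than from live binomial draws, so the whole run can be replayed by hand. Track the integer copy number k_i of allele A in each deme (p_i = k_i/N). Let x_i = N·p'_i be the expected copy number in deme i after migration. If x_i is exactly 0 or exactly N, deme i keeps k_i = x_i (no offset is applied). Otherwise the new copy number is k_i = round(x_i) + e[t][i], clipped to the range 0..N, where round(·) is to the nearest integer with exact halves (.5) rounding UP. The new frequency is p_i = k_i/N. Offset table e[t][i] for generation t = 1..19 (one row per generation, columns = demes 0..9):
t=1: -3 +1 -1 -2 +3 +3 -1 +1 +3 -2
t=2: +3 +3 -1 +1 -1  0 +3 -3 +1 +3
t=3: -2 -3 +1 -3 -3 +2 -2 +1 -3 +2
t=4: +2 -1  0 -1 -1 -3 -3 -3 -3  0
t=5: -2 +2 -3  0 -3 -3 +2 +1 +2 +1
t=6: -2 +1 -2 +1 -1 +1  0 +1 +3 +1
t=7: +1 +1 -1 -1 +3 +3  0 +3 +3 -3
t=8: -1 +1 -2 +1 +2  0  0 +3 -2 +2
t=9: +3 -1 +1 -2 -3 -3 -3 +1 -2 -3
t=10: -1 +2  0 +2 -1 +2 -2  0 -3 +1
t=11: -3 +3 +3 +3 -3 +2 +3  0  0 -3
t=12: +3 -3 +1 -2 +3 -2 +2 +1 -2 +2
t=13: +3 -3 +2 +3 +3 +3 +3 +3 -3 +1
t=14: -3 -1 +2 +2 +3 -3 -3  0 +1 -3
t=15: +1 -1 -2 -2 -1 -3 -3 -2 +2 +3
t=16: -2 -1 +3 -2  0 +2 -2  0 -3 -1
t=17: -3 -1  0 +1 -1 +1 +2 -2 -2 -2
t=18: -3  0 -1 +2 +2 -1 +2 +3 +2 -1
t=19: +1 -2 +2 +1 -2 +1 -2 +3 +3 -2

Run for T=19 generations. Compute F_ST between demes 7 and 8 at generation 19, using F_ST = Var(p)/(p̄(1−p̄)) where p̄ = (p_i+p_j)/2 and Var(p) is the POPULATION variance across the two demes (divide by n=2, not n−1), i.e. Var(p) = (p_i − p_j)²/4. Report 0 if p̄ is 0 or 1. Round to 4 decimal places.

0.0309

t=0: k=[46 46 46 46 46 46 0 0 0 0]
t=1: x=[46.0000 46.0000 46.0000 46.0000 46.0000 39.7900 6.2100 0.0000 0.0000 0.0000] k=[46 46 46 46 46 43 5 0 0 0]
t=2: x=[46.0000 46.0000 46.0000 46.0000 45.5950 38.2750 9.4550 0.6750 0.0000 0.0000] k=[46 46 46 46 45 38 12 0 0 0]
t=3: x=[46.0000 46.0000 46.0000 45.8650 44.1900 35.4350 13.8900 1.6200 0.0000 0.0000] k=[46 46 46 43 41 37 12 3 0 0]
t=4: x=[46.0000 46.0000 45.5950 43.1350 40.7300 34.1650 14.1600 3.8100 0.4050 0.0000] k=[46 46 46 42 40 31 11 1 0 0]
t=5: x=[46.0000 46.0000 45.4600 42.2700 39.0550 29.5150 12.3500 2.2150 0.1350 0.0000] k=[46 46 42 42 36 27 14 3 2 0]
t=6: x=[46.0000 45.4600 42.5400 41.1900 35.5950 26.4600 14.2700 4.3500 1.8650 0.2700] k=[46 46 41 42 35 27 14 5 5 1]
t=7: x=[46.0000 45.3250 41.8100 40.9200 34.8650 26.3250 14.5400 6.2150 4.4600 1.5400] k=[46 46 41 40 38 29 15 9 7 0]
t=8: x=[46.0000 45.3250 41.5400 39.8650 37.0550 28.3250 16.0800 9.5400 6.3250 0.9450] k=[46 46 40 41 39 28 16 13 4 3]
t=9: x=[46.0000 45.1900 40.9450 40.5950 37.7850 27.8650 17.2150 12.1900 5.0800 3.1350] k=[46 44 42 39 35 25 14 13 3 0]
t=10: x=[45.7300 44.0000 41.8650 38.8650 34.1900 24.8650 15.3500 11.7850 3.9450 0.4050] k=[45 46 42 41 33 27 13 12 1 1]
t=11: x=[45.1350 45.3250 42.4050 40.0550 33.2700 25.9200 14.7550 10.6500 2.4850 1.0000] k=[42 46 45 43 30 28 18 11 2 0]
t=12: x=[42.5400 45.3250 44.8650 41.5150 31.4850 26.9200 18.4050 10.7300 2.9450 0.2700] k=[46 42 46 40 34 25 20 12 1 2]
t=13: x=[45.4600 43.0800 44.6500 40.0000 33.5950 25.5400 19.5950 11.5950 2.6200 1.8650] k=[46 40 46 43 37 29 23 15 0 3]
t=14: x=[45.1900 41.6200 44.7850 42.5950 36.7300 29.2700 22.7300 14.0550 2.4300 2.5950] k=[42 41 46 45 40 26 20 14 3 0]
t=15: x=[41.8650 41.8100 45.1900 44.4600 38.7850 27.0800 20.0000 13.3250 4.0800 0.4050] k=[43 41 43 42 38 24 17 11 6 3]
t=16: x=[42.7300 41.5400 42.5950 41.5950 36.6500 24.9450 17.1350 11.1350 6.2700 3.4050] k=[41 41 46 40 37 27 15 11 3 2]
t=17: x=[41.0000 41.6750 44.5150 40.4050 36.0550 26.7300 16.0800 10.4600 3.9450 2.1350] k=[38 41 45 41 35 28 18 8 2 0]
t=18: x=[38.4050 41.1350 43.9200 40.7300 34.8650 27.5950 18.0000 8.5400 2.5400 0.2700] k=[35 41 43 43 37 27 20 12 5 0]
t=19: x=[35.8100 40.4600 42.7300 42.1900 36.4600 27.4050 19.8650 12.1350 5.2700 0.6750] k=[37 38 45 43 34 28 18 15 8 0]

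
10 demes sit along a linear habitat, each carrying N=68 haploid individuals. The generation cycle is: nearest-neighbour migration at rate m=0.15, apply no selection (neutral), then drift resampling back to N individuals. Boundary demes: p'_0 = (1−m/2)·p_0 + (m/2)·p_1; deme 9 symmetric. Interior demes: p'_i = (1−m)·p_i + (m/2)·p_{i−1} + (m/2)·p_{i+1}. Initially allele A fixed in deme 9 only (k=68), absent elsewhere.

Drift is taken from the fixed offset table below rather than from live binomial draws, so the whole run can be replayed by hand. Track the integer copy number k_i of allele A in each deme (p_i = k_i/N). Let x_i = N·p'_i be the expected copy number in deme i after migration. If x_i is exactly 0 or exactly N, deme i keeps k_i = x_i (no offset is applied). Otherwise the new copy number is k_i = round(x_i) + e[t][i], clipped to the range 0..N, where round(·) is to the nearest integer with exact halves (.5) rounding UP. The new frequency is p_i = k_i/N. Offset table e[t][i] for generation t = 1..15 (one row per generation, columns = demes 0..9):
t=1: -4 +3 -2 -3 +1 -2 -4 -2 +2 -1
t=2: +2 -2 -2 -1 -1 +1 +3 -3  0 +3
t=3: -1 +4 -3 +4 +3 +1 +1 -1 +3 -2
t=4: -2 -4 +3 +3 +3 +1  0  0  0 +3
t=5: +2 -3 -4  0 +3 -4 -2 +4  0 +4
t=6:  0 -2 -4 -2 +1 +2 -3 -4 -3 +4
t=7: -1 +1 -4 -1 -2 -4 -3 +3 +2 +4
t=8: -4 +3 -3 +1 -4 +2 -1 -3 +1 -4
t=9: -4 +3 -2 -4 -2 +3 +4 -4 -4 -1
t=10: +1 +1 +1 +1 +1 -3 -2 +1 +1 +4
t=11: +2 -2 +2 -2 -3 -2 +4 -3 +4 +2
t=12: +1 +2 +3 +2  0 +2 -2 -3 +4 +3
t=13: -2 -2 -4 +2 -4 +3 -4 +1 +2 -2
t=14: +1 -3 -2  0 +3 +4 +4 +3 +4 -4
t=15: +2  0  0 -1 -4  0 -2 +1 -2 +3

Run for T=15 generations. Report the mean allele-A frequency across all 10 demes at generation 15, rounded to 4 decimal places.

t=0: k=[0 0 0 0 0 0 0 0 0 68]
t=1: x=[0.0000 0.0000 0.0000 0.0000 0.0000 0.0000 0.0000 0.0000 5.1000 62.9000] k=[0 0 0 0 0 0 0 0 7 62]
t=2: x=[0.0000 0.0000 0.0000 0.0000 0.0000 0.0000 0.0000 0.5250 10.6000 57.8750] k=[0 0 0 0 0 0 0 0 11 61]
t=3: x=[0.0000 0.0000 0.0000 0.0000 0.0000 0.0000 0.0000 0.8250 13.9250 57.2500] k=[0 0 0 0 0 0 0 0 17 55]
t=4: x=[0.0000 0.0000 0.0000 0.0000 0.0000 0.0000 0.0000 1.2750 18.5750 52.1500] k=[0 0 0 0 0 0 0 1 19 55]
t=5: x=[0.0000 0.0000 0.0000 0.0000 0.0000 0.0000 0.0750 2.2750 20.3500 52.3000] k=[0 0 0 0 0 0 0 6 20 56]
t=6: x=[0.0000 0.0000 0.0000 0.0000 0.0000 0.0000 0.4500 6.6000 21.6500 53.3000] k=[0 0 0 0 0 0 0 3 19 57]
t=7: x=[0.0000 0.0000 0.0000 0.0000 0.0000 0.0000 0.2250 3.9750 20.6500 54.1500] k=[0 0 0 0 0 0 0 7 23 58]
t=8: x=[0.0000 0.0000 0.0000 0.0000 0.0000 0.0000 0.5250 7.6750 24.4250 55.3750] k=[0 0 0 0 0 0 0 5 25 51]
t=9: x=[0.0000 0.0000 0.0000 0.0000 0.0000 0.0000 0.3750 6.1250 25.4500 49.0500] k=[0 0 0 0 0 0 4 2 21 48]
t=10: x=[0.0000 0.0000 0.0000 0.0000 0.0000 0.3000 3.5500 3.5750 21.6000 45.9750] k=[0 0 0 0 0 0 2 5 23 50]
t=11: x=[0.0000 0.0000 0.0000 0.0000 0.0000 0.1500 2.0750 6.1250 23.6750 47.9750] k=[0 0 0 0 0 0 6 3 28 50]
t=12: x=[0.0000 0.0000 0.0000 0.0000 0.0000 0.4500 5.3250 5.1000 27.7750 48.3500] k=[0 0 0 0 0 2 3 2 32 51]
t=13: x=[0.0000 0.0000 0.0000 0.0000 0.1500 1.9250 2.8500 4.3250 31.1750 49.5750] k=[0 0 0 0 0 5 0 5 33 48]
t=14: x=[0.0000 0.0000 0.0000 0.0000 0.3750 4.2500 0.7500 6.7250 32.0250 46.8750] k=[0 0 0 0 3 8 5 10 36 43]
t=15: x=[0.0000 0.0000 0.0000 0.2250 3.1500 7.4000 5.6000 11.5750 34.5750 42.4750] k=[0 0 0 0 0 7 4 13 33 45]

0.1500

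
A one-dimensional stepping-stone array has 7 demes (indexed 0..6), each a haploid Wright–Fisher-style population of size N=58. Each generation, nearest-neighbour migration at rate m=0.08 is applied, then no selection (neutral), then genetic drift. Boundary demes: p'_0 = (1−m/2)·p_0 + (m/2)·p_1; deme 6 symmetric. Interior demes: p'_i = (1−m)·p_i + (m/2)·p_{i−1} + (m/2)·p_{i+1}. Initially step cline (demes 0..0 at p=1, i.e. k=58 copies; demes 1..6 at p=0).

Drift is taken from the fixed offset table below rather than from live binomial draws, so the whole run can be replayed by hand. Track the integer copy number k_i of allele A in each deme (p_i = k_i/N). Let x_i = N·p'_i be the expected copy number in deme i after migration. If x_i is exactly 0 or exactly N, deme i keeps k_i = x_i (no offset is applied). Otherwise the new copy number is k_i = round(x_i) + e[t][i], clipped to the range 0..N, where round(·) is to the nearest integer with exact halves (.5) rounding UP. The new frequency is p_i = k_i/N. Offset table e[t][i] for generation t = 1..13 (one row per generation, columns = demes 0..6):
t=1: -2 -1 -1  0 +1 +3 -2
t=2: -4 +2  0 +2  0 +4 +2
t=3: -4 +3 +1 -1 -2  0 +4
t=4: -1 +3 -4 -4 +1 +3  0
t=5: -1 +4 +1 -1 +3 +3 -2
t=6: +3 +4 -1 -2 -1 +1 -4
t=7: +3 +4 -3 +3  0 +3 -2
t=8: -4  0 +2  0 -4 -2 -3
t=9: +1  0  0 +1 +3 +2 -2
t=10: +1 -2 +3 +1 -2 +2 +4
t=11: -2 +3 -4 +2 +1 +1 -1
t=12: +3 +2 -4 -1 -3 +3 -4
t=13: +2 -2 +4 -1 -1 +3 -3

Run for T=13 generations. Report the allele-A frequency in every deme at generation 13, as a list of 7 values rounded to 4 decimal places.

t=0: k=[58 0 0 0 0 0 0]
t=1: x=[55.6800 2.3200 0.0000 0.0000 0.0000 0.0000 0.0000] k=[54 1 0 0 0 0 0]
t=2: x=[51.8800 3.0800 0.0400 0.0000 0.0000 0.0000 0.0000] k=[48 5 0 0 0 0 0]
t=3: x=[46.2800 6.5200 0.2000 0.0000 0.0000 0.0000 0.0000] k=[42 10 1 0 0 0 0]
t=4: x=[40.7200 10.9200 1.3200 0.0400 0.0000 0.0000 0.0000] k=[40 14 0 0 0 0 0]
t=5: x=[38.9600 14.4800 0.5600 0.0000 0.0000 0.0000 0.0000] k=[38 18 2 0 0 0 0]
t=6: x=[37.2000 18.1600 2.5600 0.0800 0.0000 0.0000 0.0000] k=[40 22 2 0 0 0 0]
t=7: x=[39.2800 21.9200 2.7200 0.0800 0.0000 0.0000 0.0000] k=[42 26 0 3 0 0 0]
t=8: x=[41.3600 25.6000 1.1600 2.7600 0.1200 0.0000 0.0000] k=[37 26 3 3 0 0 0]
t=9: x=[36.5600 25.5200 3.9200 2.8800 0.1200 0.0000 0.0000] k=[38 26 4 4 3 0 0]
t=10: x=[37.5200 25.6000 4.8800 3.9600 2.9200 0.1200 0.0000] k=[39 24 8 5 1 2 0]
t=11: x=[38.4000 23.9600 8.5200 4.9600 1.2000 1.8800 0.0800] k=[36 27 5 7 2 3 0]
t=12: x=[35.6400 26.4800 5.9600 6.7200 2.2400 2.8400 0.1200] k=[39 28 2 6 0 6 0]
t=13: x=[38.5600 27.4000 3.2000 5.6000 0.4800 5.5200 0.2400] k=[41 25 7 5 0 9 0]

[0.7069, 0.4310, 0.1207, 0.0862, 0.0000, 0.1552, 0.0000]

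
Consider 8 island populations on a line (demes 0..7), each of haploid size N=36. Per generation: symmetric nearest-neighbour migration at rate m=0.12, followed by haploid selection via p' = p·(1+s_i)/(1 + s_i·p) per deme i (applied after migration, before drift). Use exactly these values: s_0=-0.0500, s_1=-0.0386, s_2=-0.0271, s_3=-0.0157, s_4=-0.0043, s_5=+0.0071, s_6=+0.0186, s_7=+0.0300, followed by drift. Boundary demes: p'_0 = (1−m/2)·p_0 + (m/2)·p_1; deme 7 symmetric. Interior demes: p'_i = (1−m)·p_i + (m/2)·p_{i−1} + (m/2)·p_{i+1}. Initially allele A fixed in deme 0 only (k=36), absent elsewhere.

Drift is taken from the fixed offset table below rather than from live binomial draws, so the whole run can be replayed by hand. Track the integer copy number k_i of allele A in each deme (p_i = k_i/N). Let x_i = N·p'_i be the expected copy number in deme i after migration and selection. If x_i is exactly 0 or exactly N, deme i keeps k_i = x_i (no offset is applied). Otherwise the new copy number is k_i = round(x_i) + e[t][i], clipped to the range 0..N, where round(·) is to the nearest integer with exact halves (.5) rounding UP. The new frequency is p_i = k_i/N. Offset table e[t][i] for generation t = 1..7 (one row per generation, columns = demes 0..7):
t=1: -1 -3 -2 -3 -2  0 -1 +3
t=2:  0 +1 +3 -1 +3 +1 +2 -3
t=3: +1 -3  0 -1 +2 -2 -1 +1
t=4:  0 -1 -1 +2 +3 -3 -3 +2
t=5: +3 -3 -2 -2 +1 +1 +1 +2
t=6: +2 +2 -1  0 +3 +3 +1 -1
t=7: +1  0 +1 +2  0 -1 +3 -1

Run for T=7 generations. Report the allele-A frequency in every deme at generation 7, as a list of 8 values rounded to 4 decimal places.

[0.7778, 0.1389, 0.0278, 0.0000, 0.0000, 0.0000, 0.0000, 0.0000]

t=0: k=[36 0 0 0 0 0 0 0]
t=1: x=[33.7335 2.0814 0.0000 0.0000 0.0000 0.0000 0.0000 0.0000] k=[33 0 0 0 0 0 0 0]
t=2: x=[30.7958 1.9076 0.0000 0.0000 0.0000 0.0000 0.0000 0.0000] k=[31 3 0 0 0 0 0 0]
t=3: x=[29.0364 4.3473 0.1751 0.0000 0.0000 0.0000 0.0000 0.0000] k=[30 1 0 0 0 0 0 0]
t=4: x=[27.9438 2.5840 0.0584 0.0000 0.0000 0.0000 0.0000 0.0000] k=[28 2 0 0 0 0 0 0]
t=5: x=[26.0756 3.3195 0.1168 0.0000 0.0000 0.0000 0.0000 0.0000] k=[29 0 0 0 0 0 0 0]
t=6: x=[26.9161 1.6760 0.0000 0.0000 0.0000 0.0000 0.0000 0.0000] k=[29 4 0 0 0 0 0 0]
t=7: x=[27.1625 5.0856 0.2335 0.0000 0.0000 0.0000 0.0000 0.0000] k=[28 5 1 0 0 0 0 0]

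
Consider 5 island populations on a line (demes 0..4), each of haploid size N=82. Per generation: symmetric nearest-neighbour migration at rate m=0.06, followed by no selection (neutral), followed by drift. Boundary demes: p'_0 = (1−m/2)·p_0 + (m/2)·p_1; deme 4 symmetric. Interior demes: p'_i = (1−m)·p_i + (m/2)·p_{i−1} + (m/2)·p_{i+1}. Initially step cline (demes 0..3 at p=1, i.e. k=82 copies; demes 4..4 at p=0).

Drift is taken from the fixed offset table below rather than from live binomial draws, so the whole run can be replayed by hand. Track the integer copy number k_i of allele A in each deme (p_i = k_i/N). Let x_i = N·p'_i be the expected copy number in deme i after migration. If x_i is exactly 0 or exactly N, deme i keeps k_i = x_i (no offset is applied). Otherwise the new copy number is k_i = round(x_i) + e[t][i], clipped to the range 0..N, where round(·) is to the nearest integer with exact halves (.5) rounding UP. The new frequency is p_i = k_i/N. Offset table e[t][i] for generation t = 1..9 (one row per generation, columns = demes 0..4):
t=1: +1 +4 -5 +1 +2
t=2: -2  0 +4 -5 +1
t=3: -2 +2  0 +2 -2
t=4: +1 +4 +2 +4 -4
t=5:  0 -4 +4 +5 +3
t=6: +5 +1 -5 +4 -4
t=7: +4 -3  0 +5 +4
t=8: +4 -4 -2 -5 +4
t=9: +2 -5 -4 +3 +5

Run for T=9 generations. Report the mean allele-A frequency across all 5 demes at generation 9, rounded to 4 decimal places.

0.7951

t=0: k=[82 82 82 82 0]
t=1: x=[82.0000 82.0000 82.0000 79.5400 2.4600] k=[82 82 82 81 4]
t=2: x=[82.0000 82.0000 81.9700 78.7200 6.3100] k=[82 82 82 74 7]
t=3: x=[82.0000 82.0000 81.7600 72.2300 9.0100] k=[82 82 82 74 7]
t=4: x=[82.0000 82.0000 81.7600 72.2300 9.0100] k=[82 82 82 76 5]
t=5: x=[82.0000 82.0000 81.8200 74.0500 7.1300] k=[82 82 82 79 10]
t=6: x=[82.0000 82.0000 81.9100 77.0200 12.0700] k=[82 82 77 81 8]
t=7: x=[82.0000 81.8500 77.2700 78.6900 10.1900] k=[82 79 77 82 14]
t=8: x=[81.9100 79.0300 77.2100 79.8100 16.0400] k=[82 75 75 75 20]
t=9: x=[81.7900 75.2100 75.0000 73.3500 21.6500] k=[82 70 71 76 27]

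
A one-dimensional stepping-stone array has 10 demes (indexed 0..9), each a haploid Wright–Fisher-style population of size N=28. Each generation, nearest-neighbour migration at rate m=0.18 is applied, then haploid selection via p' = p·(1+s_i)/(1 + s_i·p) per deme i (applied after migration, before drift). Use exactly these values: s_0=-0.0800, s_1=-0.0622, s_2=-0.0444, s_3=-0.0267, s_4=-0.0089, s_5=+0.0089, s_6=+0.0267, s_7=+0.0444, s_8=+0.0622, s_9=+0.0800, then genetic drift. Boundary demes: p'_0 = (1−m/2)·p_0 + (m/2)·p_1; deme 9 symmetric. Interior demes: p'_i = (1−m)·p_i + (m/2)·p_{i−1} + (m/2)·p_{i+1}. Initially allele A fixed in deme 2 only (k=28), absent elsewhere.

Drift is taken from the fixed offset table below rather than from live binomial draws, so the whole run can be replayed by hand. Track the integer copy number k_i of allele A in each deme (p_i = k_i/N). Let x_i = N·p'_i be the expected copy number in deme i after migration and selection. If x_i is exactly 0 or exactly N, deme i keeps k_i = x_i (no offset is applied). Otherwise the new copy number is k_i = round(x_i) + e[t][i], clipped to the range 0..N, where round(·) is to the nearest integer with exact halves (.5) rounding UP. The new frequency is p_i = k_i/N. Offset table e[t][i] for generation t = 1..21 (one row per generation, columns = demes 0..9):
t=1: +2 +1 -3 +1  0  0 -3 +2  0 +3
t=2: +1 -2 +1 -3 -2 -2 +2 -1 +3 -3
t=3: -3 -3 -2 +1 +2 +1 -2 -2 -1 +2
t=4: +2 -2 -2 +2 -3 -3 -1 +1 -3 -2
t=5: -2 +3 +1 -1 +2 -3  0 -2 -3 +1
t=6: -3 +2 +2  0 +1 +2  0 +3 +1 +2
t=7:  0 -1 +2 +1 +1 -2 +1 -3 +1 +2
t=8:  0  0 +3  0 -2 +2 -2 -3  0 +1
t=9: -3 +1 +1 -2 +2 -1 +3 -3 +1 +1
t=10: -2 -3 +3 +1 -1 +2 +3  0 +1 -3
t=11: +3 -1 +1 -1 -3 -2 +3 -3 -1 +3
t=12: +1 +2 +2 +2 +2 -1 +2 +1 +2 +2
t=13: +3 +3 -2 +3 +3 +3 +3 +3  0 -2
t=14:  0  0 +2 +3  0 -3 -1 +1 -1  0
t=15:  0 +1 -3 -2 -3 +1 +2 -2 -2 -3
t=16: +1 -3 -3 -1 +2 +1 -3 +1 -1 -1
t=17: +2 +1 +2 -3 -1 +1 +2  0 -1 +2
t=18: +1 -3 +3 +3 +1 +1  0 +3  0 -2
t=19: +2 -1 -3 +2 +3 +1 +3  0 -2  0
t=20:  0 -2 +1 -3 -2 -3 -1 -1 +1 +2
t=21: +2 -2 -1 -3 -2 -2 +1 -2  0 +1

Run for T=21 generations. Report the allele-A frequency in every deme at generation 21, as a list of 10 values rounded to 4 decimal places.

t=0: k=[0 0 28 0 0 0 0 0 0 0]
t=1: x=[0.0000 2.3766 22.7696 2.4586 0.0000 0.0000 0.0000 0.0000 0.0000 0.0000] k=[0 3 20 3 0 0 0 0 0 0]
t=2: x=[0.2486 4.0332 16.6347 4.1632 0.2676 0.0000 0.0000 0.0000 0.0000 0.0000] k=[1 2 18 1 0 0 0 0 0 0]
t=3: x=[1.0059 3.1652 14.7133 2.3804 0.0892 0.0000 0.0000 0.0000 0.0000 0.0000] k=[0 0 13 3 2 0 0 0 0 0]
t=4: x=[0.0000 1.1001 10.6289 3.7218 1.8942 0.1816 0.0000 0.0000 0.0000 0.0000] k=[0 0 9 6 0 0 0 0 0 0]
t=5: x=[0.0000 0.7610 7.6646 5.6076 0.5353 0.0000 0.0000 0.0000 0.0000 0.0000] k=[0 4 9 5 3 0 0 0 0 0]
t=6: x=[0.3315 3.8708 7.9293 5.0667 2.8868 0.2724 0.0000 0.0000 0.0000 0.0000] k=[0 6 10 5 4 2 0 0 0 0]
t=7: x=[0.4976 5.5295 8.9118 5.2437 3.8800 2.0165 0.1848 0.0000 0.0000 0.0000] k=[0 5 11 6 5 0 1 0 0 0]
t=8: x=[0.4145 4.8280 9.7198 6.2280 4.6055 0.5447 0.8412 0.0940 0.0000 0.0000] k=[0 5 13 6 3 3 0 0 0 0]
t=9: x=[0.4145 5.0007 11.3423 6.2280 3.2443 2.7519 0.2771 0.0000 0.0000 0.0000] k=[0 6 12 4 5 2 3 0 0 0]
t=10: x=[0.4976 5.7028 10.4410 4.7031 4.6055 2.3792 2.7037 0.2819 0.0000 0.0000] k=[0 3 13 6 4 4 6 0 0 0]
t=11: x=[0.2486 3.4319 11.1638 6.3166 4.1483 4.2116 5.3938 0.5635 0.0000 0.0000] k=[3 2 12 5 1 2 8 0 0 0]
t=12: x=[2.6996 2.8228 10.1740 5.1552 1.4378 2.4699 6.8758 0.7511 0.0000 0.0000] k=[4 5 12 7 3 1 9 2 0 0]
t=13: x=[3.8073 5.2601 10.6190 6.9477 3.1549 1.9158 7.7974 2.5489 0.1911 0.0000] k=[7 8 9 10 6 5 11 6 0 0]
t=14: x=[6.6577 7.6381 8.7249 9.3804 6.2266 5.6700 10.1801 6.1151 0.5729 0.0000] k=[7 8 11 12 6 3 9 7 0 0]
t=15: x=[6.6577 7.8132 10.5201 11.1877 6.2266 3.8393 8.4345 6.7705 0.6683 0.0000] k=[7 9 8 9 3 5 10 5 0 0]
t=16: x=[6.7439 8.3489 7.9195 8.2121 3.6913 5.3080 9.2626 5.1809 0.4775 0.0000] k=[8 5 5 7 6 6 6 6 0 0]
t=17: x=[7.2722 5.0007 4.9910 6.5926 6.0475 6.0419 6.1252 5.6535 0.5729 0.0000] k=[9 6 7 4 5 7 8 6 0 0]
t=18: x=[8.2371 6.0499 6.4127 4.2613 5.0529 6.9562 7.8783 5.8382 0.5729 0.0000] k=[9 3 9 7 6 8 8 9 1 0]
t=19: x=[7.9760 3.8612 8.0176 6.9477 6.2266 7.8700 8.2424 8.4440 1.7251 0.0972] k=[10 3 5 9 9 9 11 8 0 0]
t=20: x=[8.8575 3.6035 4.9910 8.4792 8.9455 9.2348 10.7238 7.7919 0.7636 0.0000] k=[9 2 6 5 7 6 10 7 2 0]
t=21: x=[7.8891 2.8228 5.3507 5.1552 6.6844 6.4941 9.5350 7.0466 2.3991 0.1943] k=[10 1 4 2 5 4 11 5 2 1]

[0.3571, 0.0357, 0.1429, 0.0714, 0.1786, 0.1429, 0.3929, 0.1786, 0.0714, 0.0357]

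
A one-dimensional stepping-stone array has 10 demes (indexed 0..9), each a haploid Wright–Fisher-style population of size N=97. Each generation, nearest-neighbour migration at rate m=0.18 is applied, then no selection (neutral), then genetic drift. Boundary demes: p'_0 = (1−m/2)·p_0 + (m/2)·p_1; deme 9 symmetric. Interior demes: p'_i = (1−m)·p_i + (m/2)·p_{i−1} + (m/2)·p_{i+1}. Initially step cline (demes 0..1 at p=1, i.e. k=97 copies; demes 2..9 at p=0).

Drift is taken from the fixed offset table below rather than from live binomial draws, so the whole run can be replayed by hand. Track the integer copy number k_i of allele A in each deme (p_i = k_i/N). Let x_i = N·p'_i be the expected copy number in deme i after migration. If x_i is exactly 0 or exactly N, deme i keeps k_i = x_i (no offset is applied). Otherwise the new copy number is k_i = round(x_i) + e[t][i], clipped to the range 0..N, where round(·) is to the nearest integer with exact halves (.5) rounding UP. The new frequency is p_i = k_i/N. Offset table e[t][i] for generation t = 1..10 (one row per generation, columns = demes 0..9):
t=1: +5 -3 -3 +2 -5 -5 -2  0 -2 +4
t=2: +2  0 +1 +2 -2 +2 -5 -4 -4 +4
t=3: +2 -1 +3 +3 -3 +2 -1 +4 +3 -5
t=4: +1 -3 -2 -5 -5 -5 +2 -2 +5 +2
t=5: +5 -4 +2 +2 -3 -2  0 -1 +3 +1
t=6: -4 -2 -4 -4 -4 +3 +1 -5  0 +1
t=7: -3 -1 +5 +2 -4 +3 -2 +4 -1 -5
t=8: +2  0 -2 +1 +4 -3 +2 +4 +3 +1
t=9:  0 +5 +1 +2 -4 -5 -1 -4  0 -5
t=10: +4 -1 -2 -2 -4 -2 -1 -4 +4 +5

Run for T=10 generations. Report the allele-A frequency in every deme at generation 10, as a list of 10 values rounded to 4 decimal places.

[0.8660, 0.6289, 0.2990, 0.1134, 0.0000, 0.0000, 0.0000, 0.0000, 0.0000, 0.0000]

t=0: k=[97 97 0 0 0 0 0 0 0 0]
t=1: x=[97.0000 88.2700 8.7300 0.0000 0.0000 0.0000 0.0000 0.0000 0.0000 0.0000] k=[97 85 6 0 0 0 0 0 0 0]
t=2: x=[95.9200 78.9700 12.5700 0.5400 0.0000 0.0000 0.0000 0.0000 0.0000 0.0000] k=[97 79 14 3 0 0 0 0 0 0]
t=3: x=[95.3800 74.7700 18.8600 3.7200 0.2700 0.0000 0.0000 0.0000 0.0000 0.0000] k=[97 74 22 7 0 0 0 0 0 0]
t=4: x=[94.9300 71.3900 25.3300 7.7200 0.6300 0.0000 0.0000 0.0000 0.0000 0.0000] k=[96 68 23 3 0 0 0 0 0 0]
t=5: x=[93.4800 66.4700 25.2500 4.5300 0.2700 0.0000 0.0000 0.0000 0.0000 0.0000] k=[97 62 27 7 0 0 0 0 0 0]
t=6: x=[93.8500 62.0000 28.3500 8.1700 0.6300 0.0000 0.0000 0.0000 0.0000 0.0000] k=[90 60 24 4 0 0 0 0 0 0]
t=7: x=[87.3000 59.4600 25.4400 5.4400 0.3600 0.0000 0.0000 0.0000 0.0000 0.0000] k=[84 58 30 7 0 0 0 0 0 0]
t=8: x=[81.6600 57.8200 30.4500 8.4400 0.6300 0.0000 0.0000 0.0000 0.0000 0.0000] k=[84 58 28 9 5 0 0 0 0 0]
t=9: x=[81.6600 57.6400 28.9900 10.3500 4.9100 0.4500 0.0000 0.0000 0.0000 0.0000] k=[82 63 30 12 1 0 0 0 0 0]
t=10: x=[80.2900 61.7400 31.3500 12.6300 1.9000 0.0900 0.0000 0.0000 0.0000 0.0000] k=[84 61 29 11 0 0 0 0 0 0]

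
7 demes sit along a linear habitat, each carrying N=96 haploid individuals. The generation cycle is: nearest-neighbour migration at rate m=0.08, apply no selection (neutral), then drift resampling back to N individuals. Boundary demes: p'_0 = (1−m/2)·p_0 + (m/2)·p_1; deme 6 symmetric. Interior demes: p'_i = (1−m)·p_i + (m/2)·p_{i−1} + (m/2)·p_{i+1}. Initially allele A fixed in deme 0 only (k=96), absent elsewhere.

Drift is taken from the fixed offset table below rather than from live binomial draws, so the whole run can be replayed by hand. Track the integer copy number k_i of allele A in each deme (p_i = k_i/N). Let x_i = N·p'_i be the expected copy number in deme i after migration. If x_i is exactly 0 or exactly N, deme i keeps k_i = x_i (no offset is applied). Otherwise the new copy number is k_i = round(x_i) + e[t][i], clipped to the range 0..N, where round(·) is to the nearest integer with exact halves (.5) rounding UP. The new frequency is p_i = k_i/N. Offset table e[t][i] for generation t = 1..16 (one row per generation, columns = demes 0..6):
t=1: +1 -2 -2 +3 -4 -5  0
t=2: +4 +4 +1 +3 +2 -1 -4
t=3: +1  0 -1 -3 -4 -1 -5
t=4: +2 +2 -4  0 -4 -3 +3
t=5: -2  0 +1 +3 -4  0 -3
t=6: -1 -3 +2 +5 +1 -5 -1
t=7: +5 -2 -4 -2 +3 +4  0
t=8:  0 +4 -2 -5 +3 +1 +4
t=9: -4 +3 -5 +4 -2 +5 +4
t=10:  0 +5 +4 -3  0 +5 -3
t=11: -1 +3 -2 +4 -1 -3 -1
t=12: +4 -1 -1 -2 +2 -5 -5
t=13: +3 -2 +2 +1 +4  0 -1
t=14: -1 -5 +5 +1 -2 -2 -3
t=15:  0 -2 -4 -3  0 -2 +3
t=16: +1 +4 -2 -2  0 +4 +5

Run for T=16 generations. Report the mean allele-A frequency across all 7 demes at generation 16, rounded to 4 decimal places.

0.1815

t=0: k=[96 0 0 0 0 0 0]
t=1: x=[92.1600 3.8400 0.0000 0.0000 0.0000 0.0000 0.0000] k=[93 2 0 0 0 0 0]
t=2: x=[89.3600 5.5600 0.0800 0.0000 0.0000 0.0000 0.0000] k=[93 10 1 0 0 0 0]
t=3: x=[89.6800 12.9600 1.3200 0.0400 0.0000 0.0000 0.0000] k=[91 13 0 0 0 0 0]
t=4: x=[87.8800 15.6000 0.5200 0.0000 0.0000 0.0000 0.0000] k=[90 18 0 0 0 0 0]
t=5: x=[87.1200 20.1600 0.7200 0.0000 0.0000 0.0000 0.0000] k=[85 20 2 0 0 0 0]
t=6: x=[82.4000 21.8800 2.6400 0.0800 0.0000 0.0000 0.0000] k=[81 19 5 5 0 0 0]
t=7: x=[78.5200 20.9200 5.5600 4.8000 0.2000 0.0000 0.0000] k=[84 19 2 3 3 0 0]
t=8: x=[81.4000 20.9200 2.7200 2.9600 2.8800 0.1200 0.0000] k=[81 25 1 0 6 1 0]
t=9: x=[78.7600 26.2800 1.9200 0.2800 5.5600 1.1600 0.0400] k=[75 29 0 4 4 6 4]
t=10: x=[73.1600 29.6800 1.3200 3.8400 4.0800 5.8400 4.0800] k=[73 35 5 1 4 11 1]
t=11: x=[71.4800 35.3200 6.0400 1.2800 4.1600 10.3200 1.4000] k=[70 38 4 5 3 7 0]
t=12: x=[68.7200 37.9200 5.4000 4.8800 3.2400 6.5600 0.2800] k=[73 37 4 3 5 2 0]
t=13: x=[71.5600 37.1200 5.2800 3.1200 4.8000 2.0400 0.0800] k=[75 35 7 4 9 2 0]
t=14: x=[73.4000 35.4800 8.0000 4.3200 8.5200 2.2000 0.0800] k=[72 30 13 5 7 0 0]
t=15: x=[70.3200 31.0000 13.3600 5.4000 6.6400 0.2800 0.0000] k=[70 29 9 2 7 0 0]
t=16: x=[68.3600 29.8400 9.5200 2.4800 6.5200 0.2800 0.0000] k=[69 34 8 0 7 4 0]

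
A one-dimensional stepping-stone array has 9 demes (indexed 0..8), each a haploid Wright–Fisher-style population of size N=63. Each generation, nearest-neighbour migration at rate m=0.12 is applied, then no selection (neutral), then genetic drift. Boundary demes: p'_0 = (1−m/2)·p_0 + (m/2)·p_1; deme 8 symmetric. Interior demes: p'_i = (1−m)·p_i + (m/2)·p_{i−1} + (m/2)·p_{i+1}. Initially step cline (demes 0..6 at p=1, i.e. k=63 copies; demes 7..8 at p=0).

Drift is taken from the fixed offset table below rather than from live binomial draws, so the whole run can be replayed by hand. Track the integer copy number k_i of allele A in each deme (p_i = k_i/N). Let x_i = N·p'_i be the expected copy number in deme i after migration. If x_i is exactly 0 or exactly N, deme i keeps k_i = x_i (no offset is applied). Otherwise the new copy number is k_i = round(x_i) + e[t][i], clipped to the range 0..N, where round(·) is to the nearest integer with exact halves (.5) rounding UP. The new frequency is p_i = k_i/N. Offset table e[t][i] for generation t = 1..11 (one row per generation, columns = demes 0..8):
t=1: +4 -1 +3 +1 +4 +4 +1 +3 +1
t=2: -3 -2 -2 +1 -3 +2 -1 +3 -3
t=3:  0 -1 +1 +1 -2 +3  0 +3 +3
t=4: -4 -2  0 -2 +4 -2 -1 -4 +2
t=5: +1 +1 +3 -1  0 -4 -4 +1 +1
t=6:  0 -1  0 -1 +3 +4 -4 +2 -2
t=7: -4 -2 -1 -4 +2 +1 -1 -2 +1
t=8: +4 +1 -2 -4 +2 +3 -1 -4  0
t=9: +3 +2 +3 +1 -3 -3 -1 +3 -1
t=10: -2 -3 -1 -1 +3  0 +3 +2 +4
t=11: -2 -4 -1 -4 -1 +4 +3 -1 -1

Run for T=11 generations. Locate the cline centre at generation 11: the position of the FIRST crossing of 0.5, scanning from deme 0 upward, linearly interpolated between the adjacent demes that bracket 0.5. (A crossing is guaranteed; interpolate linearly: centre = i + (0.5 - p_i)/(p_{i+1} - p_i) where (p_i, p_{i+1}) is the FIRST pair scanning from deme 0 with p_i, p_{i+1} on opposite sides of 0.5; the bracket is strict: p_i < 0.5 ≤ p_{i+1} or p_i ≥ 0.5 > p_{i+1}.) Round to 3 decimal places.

t=0: k=[63 63 63 63 63 63 63 0 0]
t=1: x=[63.0000 63.0000 63.0000 63.0000 63.0000 63.0000 59.2200 3.7800 0.0000] k=[63 63 63 63 63 63 60 7 0]
t=2: x=[63.0000 63.0000 63.0000 63.0000 63.0000 62.8200 57.0000 9.7600 0.4200] k=[63 63 63 63 63 63 56 13 0]
t=3: x=[63.0000 63.0000 63.0000 63.0000 63.0000 62.5800 53.8400 14.8000 0.7800] k=[63 63 63 63 63 63 54 18 4]
t=4: x=[63.0000 63.0000 63.0000 63.0000 63.0000 62.4600 52.3800 19.3200 4.8400] k=[63 63 63 63 63 60 51 15 7]
t=5: x=[63.0000 63.0000 63.0000 63.0000 62.8200 59.6400 49.3800 16.6800 7.4800] k=[63 63 63 63 63 56 45 18 8]
t=6: x=[63.0000 63.0000 63.0000 63.0000 62.5800 55.7600 44.0400 19.0200 8.6000] k=[63 63 63 63 63 60 40 21 7]
t=7: x=[63.0000 63.0000 63.0000 63.0000 62.8200 58.9800 40.0600 21.3000 7.8400] k=[63 63 63 63 63 60 39 19 9]
t=8: x=[63.0000 63.0000 63.0000 63.0000 62.8200 58.9200 39.0600 19.6000 9.6000] k=[63 63 63 63 63 62 38 16 10]
t=9: x=[63.0000 63.0000 63.0000 63.0000 62.9400 60.6200 38.1200 16.9600 10.3600] k=[63 63 63 63 60 58 37 20 9]
t=10: x=[63.0000 63.0000 63.0000 62.8200 60.0600 56.8600 37.2400 20.3600 9.6600] k=[63 63 63 62 63 57 40 22 14]
t=11: x=[63.0000 63.0000 62.9400 62.1200 62.5800 56.3400 39.9400 22.6000 14.4800] k=[63 63 62 58 62 60 43 22 13]

6.548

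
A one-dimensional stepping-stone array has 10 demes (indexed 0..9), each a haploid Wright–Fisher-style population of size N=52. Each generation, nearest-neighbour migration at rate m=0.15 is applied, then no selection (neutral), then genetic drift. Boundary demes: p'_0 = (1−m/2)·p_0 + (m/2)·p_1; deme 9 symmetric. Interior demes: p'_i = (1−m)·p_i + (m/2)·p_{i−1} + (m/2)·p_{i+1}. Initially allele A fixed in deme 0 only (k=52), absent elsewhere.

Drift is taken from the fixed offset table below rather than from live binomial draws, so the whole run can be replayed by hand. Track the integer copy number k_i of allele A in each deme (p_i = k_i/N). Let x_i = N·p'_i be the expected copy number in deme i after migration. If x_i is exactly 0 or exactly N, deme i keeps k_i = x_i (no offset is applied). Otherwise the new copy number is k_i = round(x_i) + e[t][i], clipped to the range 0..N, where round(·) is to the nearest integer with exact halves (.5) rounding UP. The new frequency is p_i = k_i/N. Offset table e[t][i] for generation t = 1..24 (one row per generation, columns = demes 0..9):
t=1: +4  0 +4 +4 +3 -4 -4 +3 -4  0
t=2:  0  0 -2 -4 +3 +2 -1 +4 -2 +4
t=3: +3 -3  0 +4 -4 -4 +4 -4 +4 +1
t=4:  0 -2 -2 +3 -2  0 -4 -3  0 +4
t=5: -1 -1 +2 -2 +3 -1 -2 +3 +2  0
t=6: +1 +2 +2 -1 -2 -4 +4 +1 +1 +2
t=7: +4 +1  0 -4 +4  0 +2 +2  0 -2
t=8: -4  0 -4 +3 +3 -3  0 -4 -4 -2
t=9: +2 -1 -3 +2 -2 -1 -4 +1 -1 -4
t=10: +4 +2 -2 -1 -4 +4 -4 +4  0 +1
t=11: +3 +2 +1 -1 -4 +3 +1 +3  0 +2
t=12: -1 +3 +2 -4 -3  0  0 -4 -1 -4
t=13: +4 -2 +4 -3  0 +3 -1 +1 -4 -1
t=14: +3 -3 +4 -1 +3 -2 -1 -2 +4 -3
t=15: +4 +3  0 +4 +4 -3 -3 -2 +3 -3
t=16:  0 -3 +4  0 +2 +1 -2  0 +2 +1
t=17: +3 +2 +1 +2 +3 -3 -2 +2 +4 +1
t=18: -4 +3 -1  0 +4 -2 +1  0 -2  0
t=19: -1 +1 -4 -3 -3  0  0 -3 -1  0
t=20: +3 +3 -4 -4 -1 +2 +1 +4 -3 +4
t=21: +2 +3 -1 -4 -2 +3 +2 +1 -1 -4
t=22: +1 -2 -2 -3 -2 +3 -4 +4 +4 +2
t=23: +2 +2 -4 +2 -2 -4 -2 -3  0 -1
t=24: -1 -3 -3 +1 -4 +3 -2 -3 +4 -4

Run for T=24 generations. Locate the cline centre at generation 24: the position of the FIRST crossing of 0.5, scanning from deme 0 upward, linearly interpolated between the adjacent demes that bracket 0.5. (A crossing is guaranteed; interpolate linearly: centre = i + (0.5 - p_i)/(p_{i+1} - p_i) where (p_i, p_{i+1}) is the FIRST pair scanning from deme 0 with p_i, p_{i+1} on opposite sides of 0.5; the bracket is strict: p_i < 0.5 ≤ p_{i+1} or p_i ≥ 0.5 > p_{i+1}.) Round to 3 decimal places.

1.087

t=0: k=[52 0 0 0 0 0 0 0 0 0]
t=1: x=[48.1000 3.9000 0.0000 0.0000 0.0000 0.0000 0.0000 0.0000 0.0000 0.0000] k=[52 4 0 0 0 0 0 0 0 0]
t=2: x=[48.4000 7.3000 0.3000 0.0000 0.0000 0.0000 0.0000 0.0000 0.0000 0.0000] k=[48 7 0 0 0 0 0 0 0 0]
t=3: x=[44.9250 9.5500 0.5250 0.0000 0.0000 0.0000 0.0000 0.0000 0.0000 0.0000] k=[48 7 1 0 0 0 0 0 0 0]
t=4: x=[44.9250 9.6250 1.3750 0.0750 0.0000 0.0000 0.0000 0.0000 0.0000 0.0000] k=[45 8 0 3 0 0 0 0 0 0]
t=5: x=[42.2250 10.1750 0.8250 2.5500 0.2250 0.0000 0.0000 0.0000 0.0000 0.0000] k=[41 9 3 1 3 0 0 0 0 0]
t=6: x=[38.6000 10.9500 3.3000 1.3000 2.6250 0.2250 0.0000 0.0000 0.0000 0.0000] k=[40 13 5 0 1 0 0 0 0 0]
t=7: x=[37.9750 14.4250 5.2250 0.4500 0.8500 0.0750 0.0000 0.0000 0.0000 0.0000] k=[42 15 5 0 5 0 0 0 0 0]
t=8: x=[39.9750 16.2750 5.3750 0.7500 4.2500 0.3750 0.0000 0.0000 0.0000 0.0000] k=[36 16 1 4 7 0 0 0 0 0]
t=9: x=[34.5000 16.3750 2.3500 4.0000 6.2500 0.5250 0.0000 0.0000 0.0000 0.0000] k=[37 15 0 6 4 0 0 0 0 0]
t=10: x=[35.3500 15.5250 1.5750 5.4000 3.8500 0.3000 0.0000 0.0000 0.0000 0.0000] k=[39 18 0 4 0 4 0 0 0 0]
t=11: x=[37.4250 18.2250 1.6500 3.4000 0.6000 3.4000 0.3000 0.0000 0.0000 0.0000] k=[40 20 3 2 0 6 1 0 0 0]
t=12: x=[38.5000 20.2250 4.2000 1.9250 0.6000 5.1750 1.3000 0.0750 0.0000 0.0000] k=[38 23 6 0 0 5 1 0 0 0]
t=13: x=[36.8750 22.8500 6.8250 0.4500 0.3750 4.3250 1.2250 0.0750 0.0000 0.0000] k=[41 21 11 0 0 7 0 1 0 0]
t=14: x=[39.5000 21.7500 10.9250 0.8250 0.5250 5.9500 0.6000 0.8500 0.0750 0.0000] k=[43 19 15 0 4 4 0 0 4 0]
t=15: x=[41.2000 20.5000 14.1750 1.4250 3.7000 3.7000 0.3000 0.3000 3.4000 0.3000] k=[45 24 14 5 8 1 0 0 6 0]
t=16: x=[43.4250 24.8250 14.0750 5.9000 7.2500 1.4500 0.0750 0.4500 5.1000 0.4500] k=[43 22 18 6 9 2 0 0 7 1]
t=17: x=[41.4250 23.2750 17.4000 7.1250 8.2500 2.3750 0.1500 0.5250 6.0250 1.4500] k=[44 25 18 9 11 0 0 3 10 2]
t=18: x=[42.5750 25.9000 17.8500 9.8250 10.0250 0.8250 0.2250 3.3000 8.8750 2.6000] k=[39 29 17 10 14 0 1 3 7 3]
t=19: x=[38.2500 28.8500 17.3750 10.8250 12.6500 1.1250 1.0750 3.1500 6.4000 3.3000] k=[37 30 13 8 10 1 1 0 5 3]
t=20: x=[36.4750 29.2500 13.9000 8.5250 9.1750 1.6750 0.9250 0.4500 4.4750 3.1500] k=[39 32 10 5 8 4 2 4 1 7]
t=21: x=[38.4750 30.8750 11.2750 5.6000 7.4750 4.1500 2.3000 3.6250 1.6750 6.5500] k=[40 34 10 2 5 7 4 5 1 3]
t=22: x=[39.5500 32.6500 11.2000 2.8250 4.9250 6.6250 4.3000 4.6250 1.4500 2.8500] k=[41 31 9 0 3 10 0 9 5 5]
t=23: x=[40.2500 30.1000 9.9750 0.9000 3.3000 8.7250 1.4250 8.0250 5.3000 5.0000] k=[42 32 6 3 1 5 0 5 5 4]
t=24: x=[41.2500 30.8000 7.7250 3.0750 1.4500 4.3250 0.7500 4.6250 4.9250 4.0750] k=[40 28 5 4 0 7 0 2 9 0]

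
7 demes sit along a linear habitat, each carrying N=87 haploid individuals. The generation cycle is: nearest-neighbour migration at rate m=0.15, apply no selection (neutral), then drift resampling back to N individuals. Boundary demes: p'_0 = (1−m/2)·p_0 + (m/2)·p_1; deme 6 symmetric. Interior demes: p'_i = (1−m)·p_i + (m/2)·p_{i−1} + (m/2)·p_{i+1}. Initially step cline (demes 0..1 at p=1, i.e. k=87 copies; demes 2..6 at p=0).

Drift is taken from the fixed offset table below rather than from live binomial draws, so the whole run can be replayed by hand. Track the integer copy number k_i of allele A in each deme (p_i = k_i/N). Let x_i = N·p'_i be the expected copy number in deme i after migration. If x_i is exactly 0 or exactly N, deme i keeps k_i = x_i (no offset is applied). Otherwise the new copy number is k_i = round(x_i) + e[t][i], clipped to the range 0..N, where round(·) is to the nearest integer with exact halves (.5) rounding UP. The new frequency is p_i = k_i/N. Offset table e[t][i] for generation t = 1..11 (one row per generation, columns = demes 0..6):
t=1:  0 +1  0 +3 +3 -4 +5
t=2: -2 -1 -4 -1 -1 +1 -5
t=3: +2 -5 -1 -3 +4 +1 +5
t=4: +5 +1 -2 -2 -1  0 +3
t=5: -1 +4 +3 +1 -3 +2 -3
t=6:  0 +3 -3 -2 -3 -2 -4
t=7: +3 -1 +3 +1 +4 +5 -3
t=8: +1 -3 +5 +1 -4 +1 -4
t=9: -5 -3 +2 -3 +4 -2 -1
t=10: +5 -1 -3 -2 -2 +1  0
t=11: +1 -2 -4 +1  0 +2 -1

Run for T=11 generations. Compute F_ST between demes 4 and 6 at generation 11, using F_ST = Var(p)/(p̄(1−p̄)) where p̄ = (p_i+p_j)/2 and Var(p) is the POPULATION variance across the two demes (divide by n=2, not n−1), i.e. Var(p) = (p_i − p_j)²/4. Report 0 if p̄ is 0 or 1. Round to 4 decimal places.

t=0: k=[87 87 0 0 0 0 0]
t=1: x=[87.0000 80.4750 6.5250 0.0000 0.0000 0.0000 0.0000] k=[87 81 7 0 0 0 0]
t=2: x=[86.5500 75.9000 12.0250 0.5250 0.0000 0.0000 0.0000] k=[85 75 8 0 0 0 0]
t=3: x=[84.2500 70.7250 12.4250 0.6000 0.0000 0.0000 0.0000] k=[86 66 11 0 0 0 0]
t=4: x=[84.5000 63.3750 14.3000 0.8250 0.0000 0.0000 0.0000] k=[87 64 12 0 0 0 0]
t=5: x=[85.2750 61.8250 15.0000 0.9000 0.0000 0.0000 0.0000] k=[84 66 18 2 0 0 0]
t=6: x=[82.6500 63.7500 20.4000 3.0500 0.1500 0.0000 0.0000] k=[83 67 17 1 0 0 0]
t=7: x=[81.8000 64.4500 19.5500 2.1250 0.0750 0.0000 0.0000] k=[85 63 23 3 4 0 0]
t=8: x=[83.3500 61.6500 24.5000 4.5750 3.6250 0.3000 0.0000] k=[84 59 30 6 0 1 0]
t=9: x=[82.1250 58.7000 30.3750 7.3500 0.5250 0.8500 0.0750] k=[77 56 32 4 5 0 0]
t=10: x=[75.4250 55.7750 31.7000 6.1750 4.5500 0.3750 0.0000] k=[80 55 29 4 3 1 0]
t=11: x=[78.1250 54.9250 29.0750 5.8000 2.9250 1.0750 0.0750] k=[79 53 25 7 3 3 0]

0.0175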